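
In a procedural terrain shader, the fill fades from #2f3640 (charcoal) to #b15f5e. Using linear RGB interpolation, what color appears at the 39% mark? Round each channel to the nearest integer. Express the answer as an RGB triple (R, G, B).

(98, 70, 76)

#2f3640 → (47, 54, 64); #b15f5e → (177, 95, 94).
39% corresponds to t = 0.39.
R = 47 + 0.39 × (177 − 47) = 47 + 0.39 × 130 = 97.7 → 98
G = 54 + 0.39 × (95 − 54) = 54 + 0.39 × 41 = 69.99 → 70
B = 64 + 0.39 × (94 − 64) = 64 + 0.39 × 30 = 75.7 → 76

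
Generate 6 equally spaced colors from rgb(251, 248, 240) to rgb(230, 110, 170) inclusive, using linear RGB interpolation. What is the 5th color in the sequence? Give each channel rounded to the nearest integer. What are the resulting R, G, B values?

With 6 swatches and endpoints inclusive, swatch 5 sits at t = (5 − 1)/(6 − 1) = 4/5 ≈ 0.8.
R = 251 + 0.8 × (230 − 251) = 234.2 → 234
G = 248 + 0.8 × (110 − 248) = 137.6 → 138
B = 240 + 0.8 × (170 − 240) = 184 → 184

(234, 138, 184)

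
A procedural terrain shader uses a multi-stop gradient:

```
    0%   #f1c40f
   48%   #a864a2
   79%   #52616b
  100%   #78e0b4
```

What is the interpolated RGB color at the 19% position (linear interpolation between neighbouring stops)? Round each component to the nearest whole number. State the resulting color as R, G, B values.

(212, 158, 73)

19% lies between the 0% and 48% stops, so the local fraction is t = (19 − 0)/(48 − 0) = 19/48 ≈ 0.3958.
#f1c40f → (241, 196, 15); #a864a2 → (168, 100, 162).
R = 241 + 0.3958 × (168 − 241) = 212.107 → 212
G = 196 + 0.3958 × (100 − 196) = 158.003 → 158
B = 15 + 0.3958 × (162 − 15) = 73.183 → 73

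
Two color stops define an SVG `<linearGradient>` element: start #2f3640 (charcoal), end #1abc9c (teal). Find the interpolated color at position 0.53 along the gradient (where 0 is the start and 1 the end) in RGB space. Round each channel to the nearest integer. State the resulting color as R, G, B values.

#2f3640 → (47, 54, 64); #1abc9c → (26, 188, 156).
R = 47 + 0.53 × (26 − 47) = 47 + 0.53 × -21 = 35.87 → 36
G = 54 + 0.53 × (188 − 54) = 54 + 0.53 × 134 = 125.02 → 125
B = 64 + 0.53 × (156 − 64) = 64 + 0.53 × 92 = 112.76 → 113

(36, 125, 113)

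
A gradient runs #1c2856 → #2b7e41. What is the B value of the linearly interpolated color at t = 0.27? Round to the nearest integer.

B₁ = 86 (from #1c2856), B₂ = 65 (from #2b7e41).
B = 86 + 0.27 × (65 − 86) = 80.33 → 80

80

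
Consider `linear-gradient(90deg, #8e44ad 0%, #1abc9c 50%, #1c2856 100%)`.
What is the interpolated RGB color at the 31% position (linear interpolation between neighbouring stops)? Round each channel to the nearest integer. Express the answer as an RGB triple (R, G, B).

(70, 142, 162)

31% lies between the 0% and 50% stops, so the local fraction is t = (31 − 0)/(50 − 0) = 31/50 ≈ 0.62.
#8e44ad → (142, 68, 173); #1abc9c → (26, 188, 156).
R = 142 + 0.62 × (26 − 142) = 70.08 → 70
G = 68 + 0.62 × (188 − 68) = 142.4 → 142
B = 173 + 0.62 × (156 − 173) = 162.46 → 162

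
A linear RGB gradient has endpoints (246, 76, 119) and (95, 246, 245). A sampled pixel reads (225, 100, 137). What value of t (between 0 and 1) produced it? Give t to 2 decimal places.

Invert the lerp on the G channel (largest span, 170): t = (100 − 76) / (246 − 76) = 24/170 = 0.14118.
Check on R: (225 − 246)/(95 − 246) = 0.1391 ✓

0.14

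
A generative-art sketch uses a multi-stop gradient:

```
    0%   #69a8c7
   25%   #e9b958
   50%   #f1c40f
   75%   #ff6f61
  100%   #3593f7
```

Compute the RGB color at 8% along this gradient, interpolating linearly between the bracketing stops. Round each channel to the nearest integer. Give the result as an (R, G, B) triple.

8% lies between the 0% and 25% stops, so the local fraction is t = (8 − 0)/(25 − 0) = 8/25 ≈ 0.32.
#69a8c7 → (105, 168, 199); #e9b958 → (233, 185, 88).
R = 105 + 0.32 × (233 − 105) = 145.96 → 146
G = 168 + 0.32 × (185 − 168) = 173.44 → 173
B = 199 + 0.32 × (88 − 199) = 163.48 → 163

(146, 173, 163)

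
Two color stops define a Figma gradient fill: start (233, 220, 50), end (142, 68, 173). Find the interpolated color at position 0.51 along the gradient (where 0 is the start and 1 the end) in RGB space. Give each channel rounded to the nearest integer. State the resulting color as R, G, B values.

R = 233 + 0.51 × (142 − 233) = 233 + 0.51 × -91 = 186.59 → 187
G = 220 + 0.51 × (68 − 220) = 220 + 0.51 × -152 = 142.48 → 142
B = 50 + 0.51 × (173 − 50) = 50 + 0.51 × 123 = 112.73 → 113
So the blended color is (187, 142, 113), about #bb8e71.

(187, 142, 113)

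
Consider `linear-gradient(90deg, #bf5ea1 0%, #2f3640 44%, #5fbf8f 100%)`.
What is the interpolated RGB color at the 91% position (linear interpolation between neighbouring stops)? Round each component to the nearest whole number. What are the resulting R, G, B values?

91% lies between the 44% and 100% stops, so the local fraction is t = (91 − 44)/(100 − 44) = 47/56 ≈ 0.8393.
#2f3640 → (47, 54, 64); #5fbf8f → (95, 191, 143).
R = 47 + 0.8393 × (95 − 47) = 87.286 → 87
G = 54 + 0.8393 × (191 − 54) = 168.984 → 169
B = 64 + 0.8393 × (143 − 64) = 130.305 → 130

(87, 169, 130)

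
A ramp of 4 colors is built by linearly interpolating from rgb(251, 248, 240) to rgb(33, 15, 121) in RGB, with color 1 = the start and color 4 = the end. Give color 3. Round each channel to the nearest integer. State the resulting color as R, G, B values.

With 4 swatches and endpoints inclusive, swatch 3 sits at t = (3 − 1)/(4 − 1) = 2/3 ≈ 0.6667.
R = 251 + 0.6667 × (33 − 251) = 105.659 → 106
G = 248 + 0.6667 × (15 − 248) = 92.659 → 93
B = 240 + 0.6667 × (121 − 240) = 160.663 → 161

(106, 93, 161)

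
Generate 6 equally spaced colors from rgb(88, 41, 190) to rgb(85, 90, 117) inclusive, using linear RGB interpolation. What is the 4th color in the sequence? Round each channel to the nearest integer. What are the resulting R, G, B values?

(86, 70, 146)

With 6 swatches and endpoints inclusive, swatch 4 sits at t = (4 − 1)/(6 − 1) = 3/5 ≈ 0.6.
R = 88 + 0.6 × (85 − 88) = 86.2 → 86
G = 41 + 0.6 × (90 − 41) = 70.4 → 70
B = 190 + 0.6 × (117 − 190) = 146.2 → 146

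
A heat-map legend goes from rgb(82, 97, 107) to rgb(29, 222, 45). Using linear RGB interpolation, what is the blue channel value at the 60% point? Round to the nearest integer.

70

B = 107 + 0.6 × (45 − 107) = 69.8 → 70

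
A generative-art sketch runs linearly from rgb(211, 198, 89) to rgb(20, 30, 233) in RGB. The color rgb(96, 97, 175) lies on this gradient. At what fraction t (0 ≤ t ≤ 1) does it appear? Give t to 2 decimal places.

0.60

Invert the lerp on the R channel (largest span, 191): t = (96 − 211) / (20 − 211) = -115/-191 = 0.60209.
Check on G: (97 − 198)/(30 − 198) = 0.6012 ✓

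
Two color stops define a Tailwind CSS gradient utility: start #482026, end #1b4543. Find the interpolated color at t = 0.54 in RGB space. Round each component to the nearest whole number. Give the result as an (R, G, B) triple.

(48, 52, 54)

#482026 → (72, 32, 38); #1b4543 → (27, 69, 67).
R = 72 + 0.54 × (27 − 72) = 72 + 0.54 × -45 = 47.7 → 48
G = 32 + 0.54 × (69 − 32) = 32 + 0.54 × 37 = 51.98 → 52
B = 38 + 0.54 × (67 − 38) = 38 + 0.54 × 29 = 53.66 → 54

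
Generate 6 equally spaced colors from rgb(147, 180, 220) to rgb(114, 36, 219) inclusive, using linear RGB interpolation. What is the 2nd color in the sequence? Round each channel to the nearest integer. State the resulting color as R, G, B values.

With 6 swatches and endpoints inclusive, swatch 2 sits at t = (2 − 1)/(6 − 1) = 1/5 ≈ 0.2.
R = 147 + 0.2 × (114 − 147) = 140.4 → 140
G = 180 + 0.2 × (36 − 180) = 151.2 → 151
B = 220 + 0.2 × (219 − 220) = 219.8 → 220

(140, 151, 220)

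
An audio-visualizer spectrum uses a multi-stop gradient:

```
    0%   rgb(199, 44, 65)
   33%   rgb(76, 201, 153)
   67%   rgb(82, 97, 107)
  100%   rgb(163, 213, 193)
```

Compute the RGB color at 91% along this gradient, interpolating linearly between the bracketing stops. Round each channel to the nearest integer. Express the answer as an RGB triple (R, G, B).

(141, 181, 170)

91% lies between the 67% and 100% stops, so the local fraction is t = (91 − 67)/(100 − 67) = 24/33 ≈ 0.7273.
R = 82 + 0.7273 × (163 − 82) = 140.911 → 141
G = 97 + 0.7273 × (213 − 97) = 181.367 → 181
B = 107 + 0.7273 × (193 − 107) = 169.548 → 170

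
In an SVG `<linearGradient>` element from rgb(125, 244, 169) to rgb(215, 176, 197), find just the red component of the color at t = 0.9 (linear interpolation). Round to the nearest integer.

R = 125 + 0.9 × (215 − 125) = 206 → 206

206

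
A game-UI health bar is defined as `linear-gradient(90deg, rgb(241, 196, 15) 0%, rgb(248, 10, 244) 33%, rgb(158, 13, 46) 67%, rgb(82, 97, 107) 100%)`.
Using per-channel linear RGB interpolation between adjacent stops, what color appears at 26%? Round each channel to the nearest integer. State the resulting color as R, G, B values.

(247, 49, 195)

26% lies between the 0% and 33% stops, so the local fraction is t = (26 − 0)/(33 − 0) = 26/33 ≈ 0.7879.
R = 241 + 0.7879 × (248 − 241) = 246.515 → 247
G = 196 + 0.7879 × (10 − 196) = 49.451 → 49
B = 15 + 0.7879 × (244 − 15) = 195.429 → 195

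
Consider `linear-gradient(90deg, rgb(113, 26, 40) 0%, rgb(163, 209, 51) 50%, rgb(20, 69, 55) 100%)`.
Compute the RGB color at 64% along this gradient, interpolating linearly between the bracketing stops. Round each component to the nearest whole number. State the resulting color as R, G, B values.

(123, 170, 52)

64% lies between the 50% and 100% stops, so the local fraction is t = (64 − 50)/(100 − 50) = 14/50 ≈ 0.28.
R = 163 + 0.28 × (20 − 163) = 122.96 → 123
G = 209 + 0.28 × (69 − 209) = 169.8 → 170
B = 51 + 0.28 × (55 − 51) = 52.12 → 52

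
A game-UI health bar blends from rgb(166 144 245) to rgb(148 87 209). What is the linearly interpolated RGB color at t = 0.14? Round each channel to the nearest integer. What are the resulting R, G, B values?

(163, 136, 240)

R = 166 + 0.14 × (148 − 166) = 166 + 0.14 × -18 = 163.48 → 163
G = 144 + 0.14 × (87 − 144) = 144 + 0.14 × -57 = 136.02 → 136
B = 245 + 0.14 × (209 − 245) = 245 + 0.14 × -36 = 239.96 → 240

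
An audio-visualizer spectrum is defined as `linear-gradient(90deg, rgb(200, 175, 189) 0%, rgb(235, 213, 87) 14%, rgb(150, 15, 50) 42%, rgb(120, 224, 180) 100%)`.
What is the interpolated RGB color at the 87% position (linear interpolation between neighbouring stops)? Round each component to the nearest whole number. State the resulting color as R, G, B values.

87% lies between the 42% and 100% stops, so the local fraction is t = (87 − 42)/(100 − 42) = 45/58 ≈ 0.7759.
R = 150 + 0.7759 × (120 − 150) = 126.723 → 127
G = 15 + 0.7759 × (224 − 15) = 177.163 → 177
B = 50 + 0.7759 × (180 − 50) = 150.867 → 151

(127, 177, 151)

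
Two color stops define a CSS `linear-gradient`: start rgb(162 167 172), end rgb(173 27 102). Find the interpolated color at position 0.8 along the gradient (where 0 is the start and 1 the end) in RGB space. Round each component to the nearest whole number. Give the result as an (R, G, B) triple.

(171, 55, 116)

R = 162 + 0.8 × (173 − 162) = 162 + 0.8 × 11 = 170.8 → 171
G = 167 + 0.8 × (27 − 167) = 167 + 0.8 × -140 = 55 → 55
B = 172 + 0.8 × (102 − 172) = 172 + 0.8 × -70 = 116 → 116
So the blended color is (171, 55, 116), about #ab3774.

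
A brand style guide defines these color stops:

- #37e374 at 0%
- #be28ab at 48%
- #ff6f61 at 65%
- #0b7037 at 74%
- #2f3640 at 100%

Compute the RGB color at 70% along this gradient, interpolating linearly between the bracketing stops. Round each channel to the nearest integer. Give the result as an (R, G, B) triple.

70% lies between the 65% and 74% stops, so the local fraction is t = (70 − 65)/(74 − 65) = 5/9 ≈ 0.5556.
#ff6f61 → (255, 111, 97); #0b7037 → (11, 112, 55).
R = 255 + 0.5556 × (11 − 255) = 119.434 → 119
G = 111 + 0.5556 × (112 − 111) = 111.556 → 112
B = 97 + 0.5556 × (55 − 97) = 73.665 → 74

(119, 112, 74)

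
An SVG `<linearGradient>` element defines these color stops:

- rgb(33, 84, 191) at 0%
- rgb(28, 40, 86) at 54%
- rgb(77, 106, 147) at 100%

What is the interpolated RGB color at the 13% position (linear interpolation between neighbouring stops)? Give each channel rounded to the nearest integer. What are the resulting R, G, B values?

(32, 73, 166)

13% lies between the 0% and 54% stops, so the local fraction is t = (13 − 0)/(54 − 0) = 13/54 ≈ 0.2407.
R = 33 + 0.2407 × (28 − 33) = 31.797 → 32
G = 84 + 0.2407 × (40 − 84) = 73.409 → 73
B = 191 + 0.2407 × (86 − 191) = 165.726 → 166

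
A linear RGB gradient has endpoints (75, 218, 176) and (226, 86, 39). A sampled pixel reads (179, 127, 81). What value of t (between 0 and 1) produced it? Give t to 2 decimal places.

0.69

Invert the lerp on the R channel (largest span, 151): t = (179 − 75) / (226 − 75) = 104/151 = 0.68874.
Check on G: (127 − 218)/(86 − 218) = 0.6894 ✓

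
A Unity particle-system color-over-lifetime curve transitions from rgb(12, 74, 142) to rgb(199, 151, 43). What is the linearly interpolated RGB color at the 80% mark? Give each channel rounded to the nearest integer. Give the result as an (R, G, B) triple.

80% corresponds to t = 0.8.
R = 12 + 0.8 × (199 − 12) = 12 + 0.8 × 187 = 161.6 → 162
G = 74 + 0.8 × (151 − 74) = 74 + 0.8 × 77 = 135.6 → 136
B = 142 + 0.8 × (43 − 142) = 142 + 0.8 × -99 = 62.8 → 63
So the blended color is (162, 136, 63), about #a2883f.

(162, 136, 63)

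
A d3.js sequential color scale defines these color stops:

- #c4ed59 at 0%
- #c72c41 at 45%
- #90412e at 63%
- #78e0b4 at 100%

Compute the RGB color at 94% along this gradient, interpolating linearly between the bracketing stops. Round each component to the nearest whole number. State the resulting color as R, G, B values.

94% lies between the 63% and 100% stops, so the local fraction is t = (94 − 63)/(100 − 63) = 31/37 ≈ 0.8378.
#90412e → (144, 65, 46); #78e0b4 → (120, 224, 180).
R = 144 + 0.8378 × (120 − 144) = 123.893 → 124
G = 65 + 0.8378 × (224 − 65) = 198.21 → 198
B = 46 + 0.8378 × (180 − 46) = 158.265 → 158

(124, 198, 158)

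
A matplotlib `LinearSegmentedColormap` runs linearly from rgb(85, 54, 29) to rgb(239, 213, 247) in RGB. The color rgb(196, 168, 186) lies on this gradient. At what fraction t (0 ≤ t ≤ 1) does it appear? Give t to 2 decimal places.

Invert the lerp on the B channel (largest span, 218): t = (186 − 29) / (247 − 29) = 157/218 = 0.72018.
Check on R: (196 − 85)/(239 − 85) = 0.7208 ✓

0.72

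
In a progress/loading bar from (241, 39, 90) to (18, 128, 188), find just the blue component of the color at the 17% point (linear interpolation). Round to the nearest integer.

B = 90 + 0.17 × (188 − 90) = 106.66 → 107

107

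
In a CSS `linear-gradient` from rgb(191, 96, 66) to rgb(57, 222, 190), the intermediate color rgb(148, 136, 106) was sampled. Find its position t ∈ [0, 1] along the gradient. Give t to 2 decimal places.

0.32

Invert the lerp on the R channel (largest span, 134): t = (148 − 191) / (57 − 191) = -43/-134 = 0.3209.
Check on G: (136 − 96)/(222 − 96) = 0.3175 ✓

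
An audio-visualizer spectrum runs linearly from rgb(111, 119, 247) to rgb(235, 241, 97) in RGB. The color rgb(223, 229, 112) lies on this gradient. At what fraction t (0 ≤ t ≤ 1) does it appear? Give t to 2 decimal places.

Invert the lerp on the B channel (largest span, 150): t = (112 − 247) / (97 − 247) = -135/-150 = 0.9.
Check on R: (223 − 111)/(235 − 111) = 0.9032 ✓

0.90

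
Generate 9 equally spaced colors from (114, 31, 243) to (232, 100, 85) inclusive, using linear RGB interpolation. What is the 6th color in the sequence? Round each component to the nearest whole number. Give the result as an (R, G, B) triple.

With 9 swatches and endpoints inclusive, swatch 6 sits at t = (6 − 1)/(9 − 1) = 5/8 ≈ 0.625.
R = 114 + 0.625 × (232 − 114) = 187.75 → 188
G = 31 + 0.625 × (100 − 31) = 74.125 → 74
B = 243 + 0.625 × (85 − 243) = 144.25 → 144

(188, 74, 144)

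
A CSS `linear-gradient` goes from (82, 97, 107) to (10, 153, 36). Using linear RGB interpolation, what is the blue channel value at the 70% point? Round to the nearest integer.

B = 107 + 0.7 × (36 − 107) = 57.3 → 57

57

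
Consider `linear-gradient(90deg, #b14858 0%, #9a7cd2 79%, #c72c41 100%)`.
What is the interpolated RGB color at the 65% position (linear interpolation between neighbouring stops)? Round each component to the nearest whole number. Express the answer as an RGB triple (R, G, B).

65% lies between the 0% and 79% stops, so the local fraction is t = (65 − 0)/(79 − 0) = 65/79 ≈ 0.8228.
#b14858 → (177, 72, 88); #9a7cd2 → (154, 124, 210).
R = 177 + 0.8228 × (154 − 177) = 158.076 → 158
G = 72 + 0.8228 × (124 − 72) = 114.786 → 115
B = 88 + 0.8228 × (210 − 88) = 188.382 → 188

(158, 115, 188)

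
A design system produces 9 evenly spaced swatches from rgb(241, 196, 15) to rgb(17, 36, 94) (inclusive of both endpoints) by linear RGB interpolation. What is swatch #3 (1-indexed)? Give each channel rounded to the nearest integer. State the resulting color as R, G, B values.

(185, 156, 35)

With 9 swatches and endpoints inclusive, swatch 3 sits at t = (3 − 1)/(9 − 1) = 2/8 ≈ 0.25.
R = 241 + 0.25 × (17 − 241) = 185 → 185
G = 196 + 0.25 × (36 − 196) = 156 → 156
B = 15 + 0.25 × (94 − 15) = 34.75 → 35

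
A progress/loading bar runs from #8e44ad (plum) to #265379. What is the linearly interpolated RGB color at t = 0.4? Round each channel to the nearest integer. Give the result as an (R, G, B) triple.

#8e44ad → (142, 68, 173); #265379 → (38, 83, 121).
R = 142 + 0.4 × (38 − 142) = 142 + 0.4 × -104 = 100.4 → 100
G = 68 + 0.4 × (83 − 68) = 68 + 0.4 × 15 = 74 → 74
B = 173 + 0.4 × (121 − 173) = 173 + 0.4 × -52 = 152.2 → 152
So the blended color is (100, 74, 152), about #644a98.

(100, 74, 152)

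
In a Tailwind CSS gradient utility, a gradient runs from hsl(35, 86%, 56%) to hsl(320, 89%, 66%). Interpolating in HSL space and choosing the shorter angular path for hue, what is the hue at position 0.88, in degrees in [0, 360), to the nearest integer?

Hue: 320 − 35 = 285°, but |285| > 180 so the shorter arc goes the other way: Δh = 285 − 360 = -75°.
H = 35 + 0.88 × (-75) = -31 → -31 → -31 mod 360 = 329°

329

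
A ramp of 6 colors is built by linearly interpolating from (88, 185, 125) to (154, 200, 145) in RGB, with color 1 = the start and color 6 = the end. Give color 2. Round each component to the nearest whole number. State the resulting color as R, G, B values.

With 6 swatches and endpoints inclusive, swatch 2 sits at t = (2 − 1)/(6 − 1) = 1/5 ≈ 0.2.
R = 88 + 0.2 × (154 − 88) = 101.2 → 101
G = 185 + 0.2 × (200 − 185) = 188 → 188
B = 125 + 0.2 × (145 − 125) = 129 → 129

(101, 188, 129)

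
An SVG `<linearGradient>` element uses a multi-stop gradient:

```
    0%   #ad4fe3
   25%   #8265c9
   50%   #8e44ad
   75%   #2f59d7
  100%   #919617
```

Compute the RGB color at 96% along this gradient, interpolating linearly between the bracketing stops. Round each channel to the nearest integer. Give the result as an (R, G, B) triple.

96% lies between the 75% and 100% stops, so the local fraction is t = (96 − 75)/(100 − 75) = 21/25 ≈ 0.84.
#2f59d7 → (47, 89, 215); #919617 → (145, 150, 23).
R = 47 + 0.84 × (145 − 47) = 129.32 → 129
G = 89 + 0.84 × (150 − 89) = 140.24 → 140
B = 215 + 0.84 × (23 − 215) = 53.72 → 54

(129, 140, 54)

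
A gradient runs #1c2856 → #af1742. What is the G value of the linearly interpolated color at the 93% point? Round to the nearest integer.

24

G₁ = 40 (from #1c2856), G₂ = 23 (from #af1742).
G = 40 + 0.93 × (23 − 40) = 24.19 → 24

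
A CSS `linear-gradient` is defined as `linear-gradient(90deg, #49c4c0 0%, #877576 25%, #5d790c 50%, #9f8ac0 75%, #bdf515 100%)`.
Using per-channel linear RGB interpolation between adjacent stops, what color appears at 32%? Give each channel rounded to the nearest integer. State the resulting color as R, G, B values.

(123, 118, 88)

32% lies between the 25% and 50% stops, so the local fraction is t = (32 − 25)/(50 − 25) = 7/25 ≈ 0.28.
#877576 → (135, 117, 118); #5d790c → (93, 121, 12).
R = 135 + 0.28 × (93 − 135) = 123.24 → 123
G = 117 + 0.28 × (121 − 117) = 118.12 → 118
B = 118 + 0.28 × (12 − 118) = 88.32 → 88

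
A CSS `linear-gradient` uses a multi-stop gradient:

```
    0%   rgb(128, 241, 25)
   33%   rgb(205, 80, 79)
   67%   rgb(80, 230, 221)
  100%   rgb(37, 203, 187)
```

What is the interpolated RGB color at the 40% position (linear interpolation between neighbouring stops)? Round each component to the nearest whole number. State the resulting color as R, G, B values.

(179, 111, 108)

40% lies between the 33% and 67% stops, so the local fraction is t = (40 − 33)/(67 − 33) = 7/34 ≈ 0.2059.
R = 205 + 0.2059 × (80 − 205) = 179.262 → 179
G = 80 + 0.2059 × (230 − 80) = 110.885 → 111
B = 79 + 0.2059 × (221 − 79) = 108.238 → 108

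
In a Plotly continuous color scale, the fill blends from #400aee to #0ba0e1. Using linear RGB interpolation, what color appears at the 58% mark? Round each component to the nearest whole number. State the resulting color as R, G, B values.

(33, 97, 230)

#400aee → (64, 10, 238); #0ba0e1 → (11, 160, 225).
58% corresponds to t = 0.58.
R = 64 + 0.58 × (11 − 64) = 64 + 0.58 × -53 = 33.26 → 33
G = 10 + 0.58 × (160 − 10) = 10 + 0.58 × 150 = 97 → 97
B = 238 + 0.58 × (225 − 238) = 238 + 0.58 × -13 = 230.46 → 230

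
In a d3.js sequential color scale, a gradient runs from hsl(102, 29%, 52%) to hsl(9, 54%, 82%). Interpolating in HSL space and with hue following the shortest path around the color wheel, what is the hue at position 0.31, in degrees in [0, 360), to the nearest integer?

73

Hue arc: Δh = 9 − 102 = -93° (|Δh| ≤ 180, already the shorter path).
H = 102 + 0.31 × (-93) = 73.17 → 73°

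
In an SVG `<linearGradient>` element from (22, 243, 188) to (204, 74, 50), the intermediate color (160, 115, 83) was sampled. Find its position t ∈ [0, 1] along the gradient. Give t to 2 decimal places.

Invert the lerp on the R channel (largest span, 182): t = (160 − 22) / (204 − 22) = 138/182 = 0.75824.
Check on G: (115 − 243)/(74 − 243) = 0.7574 ✓

0.76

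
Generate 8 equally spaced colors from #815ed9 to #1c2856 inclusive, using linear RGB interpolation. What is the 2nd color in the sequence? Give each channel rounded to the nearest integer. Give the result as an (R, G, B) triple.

(115, 86, 198)

With 8 swatches and endpoints inclusive, swatch 2 sits at t = (2 − 1)/(8 − 1) = 1/7 ≈ 0.1429.
#815ed9 → (129, 94, 217); #1c2856 → (28, 40, 86).
R = 129 + 0.1429 × (28 − 129) = 114.567 → 115
G = 94 + 0.1429 × (40 − 94) = 86.283 → 86
B = 217 + 0.1429 × (86 − 217) = 198.28 → 198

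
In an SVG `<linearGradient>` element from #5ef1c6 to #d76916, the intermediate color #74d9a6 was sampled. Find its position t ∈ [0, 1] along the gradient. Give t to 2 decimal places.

0.18

Invert the lerp on the B channel (largest span, 176): t = (166 − 198) / (22 − 198) = -32/-176 = 0.18182.
Check on R: (116 − 94)/(215 − 94) = 0.1818 ✓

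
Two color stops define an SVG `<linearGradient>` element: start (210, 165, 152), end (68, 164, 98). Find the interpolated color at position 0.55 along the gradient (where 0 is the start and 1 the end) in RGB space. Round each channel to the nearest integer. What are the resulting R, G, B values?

R = 210 + 0.55 × (68 − 210) = 210 + 0.55 × -142 = 131.9 → 132
G = 165 + 0.55 × (164 − 165) = 165 + 0.55 × -1 = 164.45 → 164
B = 152 + 0.55 × (98 − 152) = 152 + 0.55 × -54 = 122.3 → 122

(132, 164, 122)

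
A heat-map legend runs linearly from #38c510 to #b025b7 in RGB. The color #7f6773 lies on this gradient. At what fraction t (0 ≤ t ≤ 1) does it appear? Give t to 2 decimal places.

0.59

Invert the lerp on the B channel (largest span, 167): t = (115 − 16) / (183 − 16) = 99/167 = 0.59281.
Check on R: (127 − 56)/(176 − 56) = 0.5917 ✓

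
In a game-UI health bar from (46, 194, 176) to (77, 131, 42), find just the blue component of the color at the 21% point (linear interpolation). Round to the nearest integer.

B = 176 + 0.21 × (42 − 176) = 147.86 → 148

148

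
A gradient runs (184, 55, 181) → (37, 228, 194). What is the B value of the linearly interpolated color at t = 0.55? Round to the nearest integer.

B = 181 + 0.55 × (194 − 181) = 188.15 → 188

188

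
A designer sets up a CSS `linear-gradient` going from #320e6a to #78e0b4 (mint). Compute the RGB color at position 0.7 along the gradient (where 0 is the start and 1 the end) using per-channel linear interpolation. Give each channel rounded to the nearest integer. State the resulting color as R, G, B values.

#320e6a → (50, 14, 106); #78e0b4 → (120, 224, 180).
R = 50 + 0.7 × (120 − 50) = 50 + 0.7 × 70 = 99 → 99
G = 14 + 0.7 × (224 − 14) = 14 + 0.7 × 210 = 161 → 161
B = 106 + 0.7 × (180 − 106) = 106 + 0.7 × 74 = 157.8 → 158
So the blended color is (99, 161, 158), about #63a19e.

(99, 161, 158)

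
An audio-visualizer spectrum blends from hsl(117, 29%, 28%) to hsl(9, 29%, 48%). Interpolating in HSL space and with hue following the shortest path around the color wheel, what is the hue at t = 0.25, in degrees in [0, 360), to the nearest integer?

90

Hue arc: Δh = 9 − 117 = -108° (|Δh| ≤ 180, already the shorter path).
H = 117 + 0.25 × (-108) = 90 → 90°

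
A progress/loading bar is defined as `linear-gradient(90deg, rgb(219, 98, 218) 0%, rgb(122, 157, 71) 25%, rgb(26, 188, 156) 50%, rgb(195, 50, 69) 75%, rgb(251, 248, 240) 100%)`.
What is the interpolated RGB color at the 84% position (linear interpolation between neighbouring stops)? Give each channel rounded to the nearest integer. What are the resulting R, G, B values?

(215, 121, 131)

84% lies between the 75% and 100% stops, so the local fraction is t = (84 − 75)/(100 − 75) = 9/25 ≈ 0.36.
R = 195 + 0.36 × (251 − 195) = 215.16 → 215
G = 50 + 0.36 × (248 − 50) = 121.28 → 121
B = 69 + 0.36 × (240 − 69) = 130.56 → 131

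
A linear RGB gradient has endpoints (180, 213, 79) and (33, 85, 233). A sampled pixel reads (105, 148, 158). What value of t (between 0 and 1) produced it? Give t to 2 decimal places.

0.51

Invert the lerp on the B channel (largest span, 154): t = (158 − 79) / (233 − 79) = 79/154 = 0.51299.
Check on R: (105 − 180)/(33 − 180) = 0.5102 ✓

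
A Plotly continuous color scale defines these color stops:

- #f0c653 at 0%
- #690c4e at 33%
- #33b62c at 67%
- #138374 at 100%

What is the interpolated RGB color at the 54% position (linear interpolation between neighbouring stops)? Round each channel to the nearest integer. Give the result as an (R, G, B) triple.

(72, 117, 57)

54% lies between the 33% and 67% stops, so the local fraction is t = (54 − 33)/(67 − 33) = 21/34 ≈ 0.6176.
#690c4e → (105, 12, 78); #33b62c → (51, 182, 44).
R = 105 + 0.6176 × (51 − 105) = 71.65 → 72
G = 12 + 0.6176 × (182 − 12) = 116.992 → 117
B = 78 + 0.6176 × (44 − 78) = 57.002 → 57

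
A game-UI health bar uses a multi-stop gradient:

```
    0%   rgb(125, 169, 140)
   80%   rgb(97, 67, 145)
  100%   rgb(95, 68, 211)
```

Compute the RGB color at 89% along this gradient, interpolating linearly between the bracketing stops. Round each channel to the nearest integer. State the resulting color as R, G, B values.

89% lies between the 80% and 100% stops, so the local fraction is t = (89 − 80)/(100 − 80) = 9/20 ≈ 0.45.
R = 97 + 0.45 × (95 − 97) = 96.1 → 96
G = 67 + 0.45 × (68 − 67) = 67.45 → 67
B = 145 + 0.45 × (211 − 145) = 174.7 → 175

(96, 67, 175)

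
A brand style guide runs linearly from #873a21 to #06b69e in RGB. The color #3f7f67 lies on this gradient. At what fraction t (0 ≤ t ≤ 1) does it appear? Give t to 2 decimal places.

0.56

Invert the lerp on the R channel (largest span, 129): t = (63 − 135) / (6 − 135) = -72/-129 = 0.55814.
Check on G: (127 − 58)/(182 − 58) = 0.5565 ✓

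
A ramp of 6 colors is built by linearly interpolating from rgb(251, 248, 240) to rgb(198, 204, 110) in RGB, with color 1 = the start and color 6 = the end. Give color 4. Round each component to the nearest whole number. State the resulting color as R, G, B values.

(219, 222, 162)

With 6 swatches and endpoints inclusive, swatch 4 sits at t = (4 − 1)/(6 − 1) = 3/5 ≈ 0.6.
R = 251 + 0.6 × (198 − 251) = 219.2 → 219
G = 248 + 0.6 × (204 − 248) = 221.6 → 222
B = 240 + 0.6 × (110 − 240) = 162 → 162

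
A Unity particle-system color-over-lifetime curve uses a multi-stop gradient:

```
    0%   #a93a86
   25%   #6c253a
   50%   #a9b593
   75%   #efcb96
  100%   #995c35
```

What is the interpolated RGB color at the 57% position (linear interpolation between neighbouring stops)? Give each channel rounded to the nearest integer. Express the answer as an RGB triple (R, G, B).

57% lies between the 50% and 75% stops, so the local fraction is t = (57 − 50)/(75 − 50) = 7/25 ≈ 0.28.
#a9b593 → (169, 181, 147); #efcb96 → (239, 203, 150).
R = 169 + 0.28 × (239 − 169) = 188.6 → 189
G = 181 + 0.28 × (203 − 181) = 187.16 → 187
B = 147 + 0.28 × (150 − 147) = 147.84 → 148

(189, 187, 148)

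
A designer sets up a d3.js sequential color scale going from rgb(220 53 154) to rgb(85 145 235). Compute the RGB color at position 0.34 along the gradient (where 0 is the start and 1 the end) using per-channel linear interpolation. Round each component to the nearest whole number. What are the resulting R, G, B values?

(174, 84, 182)

R = 220 + 0.34 × (85 − 220) = 220 + 0.34 × -135 = 174.1 → 174
G = 53 + 0.34 × (145 − 53) = 53 + 0.34 × 92 = 84.28 → 84
B = 154 + 0.34 × (235 − 154) = 154 + 0.34 × 81 = 181.54 → 182
So the blended color is (174, 84, 182), about #ae54b6.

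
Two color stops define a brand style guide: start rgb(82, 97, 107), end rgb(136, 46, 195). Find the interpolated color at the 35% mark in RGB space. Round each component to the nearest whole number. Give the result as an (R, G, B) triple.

35% corresponds to t = 0.35.
R = 82 + 0.35 × (136 − 82) = 82 + 0.35 × 54 = 100.9 → 101
G = 97 + 0.35 × (46 − 97) = 97 + 0.35 × -51 = 79.15 → 79
B = 107 + 0.35 × (195 − 107) = 107 + 0.35 × 88 = 137.8 → 138
So the blended color is (101, 79, 138), about #654f8a.

(101, 79, 138)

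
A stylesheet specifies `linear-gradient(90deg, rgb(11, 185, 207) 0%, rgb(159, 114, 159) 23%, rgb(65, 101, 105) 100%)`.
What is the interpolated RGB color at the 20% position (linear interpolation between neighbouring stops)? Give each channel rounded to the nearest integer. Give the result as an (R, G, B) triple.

(140, 123, 165)

20% lies between the 0% and 23% stops, so the local fraction is t = (20 − 0)/(23 − 0) = 20/23 ≈ 0.8696.
R = 11 + 0.8696 × (159 − 11) = 139.701 → 140
G = 185 + 0.8696 × (114 − 185) = 123.258 → 123
B = 207 + 0.8696 × (159 − 207) = 165.259 → 165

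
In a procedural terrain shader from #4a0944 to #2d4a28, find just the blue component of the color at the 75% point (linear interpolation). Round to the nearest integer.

47

B₁ = 68 (from #4a0944), B₂ = 40 (from #2d4a28).
B = 68 + 0.75 × (40 − 68) = 47 → 47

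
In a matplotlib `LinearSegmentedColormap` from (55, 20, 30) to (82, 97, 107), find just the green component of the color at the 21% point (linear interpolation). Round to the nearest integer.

G = 20 + 0.21 × (97 − 20) = 36.17 → 36

36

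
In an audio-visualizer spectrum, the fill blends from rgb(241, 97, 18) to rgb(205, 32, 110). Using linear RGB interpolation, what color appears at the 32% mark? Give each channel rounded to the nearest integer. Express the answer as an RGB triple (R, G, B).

32% corresponds to t = 0.32.
R = 241 + 0.32 × (205 − 241) = 241 + 0.32 × -36 = 229.48 → 229
G = 97 + 0.32 × (32 − 97) = 97 + 0.32 × -65 = 76.2 → 76
B = 18 + 0.32 × (110 − 18) = 18 + 0.32 × 92 = 47.44 → 47

(229, 76, 47)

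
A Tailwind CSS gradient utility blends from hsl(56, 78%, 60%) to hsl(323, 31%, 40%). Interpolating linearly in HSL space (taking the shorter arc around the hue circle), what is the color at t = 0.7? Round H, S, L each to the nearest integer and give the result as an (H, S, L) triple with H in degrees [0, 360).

(351, 45, 46)

Hue: 323 − 56 = 267°, but |267| > 180 so the shorter arc goes the other way: Δh = 267 − 360 = -93°.
H = 56 + 0.7 × (-93) = -9.1 → -9 → -9 mod 360 = 351°
S = 78 + 0.7 × (31 − 78) = 45.1 → 45%
L = 60 + 0.7 × (40 − 60) = 46 → 46%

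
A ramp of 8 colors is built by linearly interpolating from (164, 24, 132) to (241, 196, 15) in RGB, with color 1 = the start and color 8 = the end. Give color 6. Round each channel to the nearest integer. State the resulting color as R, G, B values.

With 8 swatches and endpoints inclusive, swatch 6 sits at t = (6 − 1)/(8 − 1) = 5/7 ≈ 0.7143.
R = 164 + 0.7143 × (241 − 164) = 219.001 → 219
G = 24 + 0.7143 × (196 − 24) = 146.86 → 147
B = 132 + 0.7143 × (15 − 132) = 48.427 → 48

(219, 147, 48)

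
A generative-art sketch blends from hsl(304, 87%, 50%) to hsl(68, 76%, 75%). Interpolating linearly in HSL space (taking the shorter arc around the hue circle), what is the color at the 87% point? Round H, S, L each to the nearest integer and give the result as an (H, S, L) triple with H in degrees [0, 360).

Hue: 68 − 304 = -236°, but |-236| > 180 so the shorter arc goes the other way: Δh = -236 + 360 = 124°.
H = 304 + 0.87 × (124) = 411.88 → 412 → 412 mod 360 = 52°
S = 87 + 0.87 × (76 − 87) = 77.43 → 77%
L = 50 + 0.87 × (75 − 50) = 71.75 → 72%

(52, 77, 72)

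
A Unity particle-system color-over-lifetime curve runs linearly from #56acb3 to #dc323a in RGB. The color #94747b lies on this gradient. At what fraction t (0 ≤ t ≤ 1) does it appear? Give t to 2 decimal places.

Invert the lerp on the R channel (largest span, 134): t = (148 − 86) / (220 − 86) = 62/134 = 0.46269.
Check on G: (116 − 172)/(50 − 172) = 0.459 ✓

0.46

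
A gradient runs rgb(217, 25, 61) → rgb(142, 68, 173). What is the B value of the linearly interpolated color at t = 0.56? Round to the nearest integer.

124

B = 61 + 0.56 × (173 − 61) = 123.72 → 124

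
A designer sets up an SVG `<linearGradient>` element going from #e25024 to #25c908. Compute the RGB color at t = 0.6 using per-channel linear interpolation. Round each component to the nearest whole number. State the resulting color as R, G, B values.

(113, 153, 19)

#e25024 → (226, 80, 36); #25c908 → (37, 201, 8).
R = 226 + 0.6 × (37 − 226) = 226 + 0.6 × -189 = 112.6 → 113
G = 80 + 0.6 × (201 − 80) = 80 + 0.6 × 121 = 152.6 → 153
B = 36 + 0.6 × (8 − 36) = 36 + 0.6 × -28 = 19.2 → 19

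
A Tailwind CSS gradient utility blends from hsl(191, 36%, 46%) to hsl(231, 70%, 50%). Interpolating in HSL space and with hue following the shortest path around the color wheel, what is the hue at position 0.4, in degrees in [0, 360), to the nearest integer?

207

Hue arc: Δh = 231 − 191 = 40° (|Δh| ≤ 180, already the shorter path).
H = 191 + 0.4 × (40) = 207 → 207°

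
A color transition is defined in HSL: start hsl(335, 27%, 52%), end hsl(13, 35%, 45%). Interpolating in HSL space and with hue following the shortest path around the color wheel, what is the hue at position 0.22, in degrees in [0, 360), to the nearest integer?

343

Hue: 13 − 335 = -322°, but |-322| > 180 so the shorter arc goes the other way: Δh = -322 + 360 = 38°.
H = 335 + 0.22 × (38) = 343.36 → 343°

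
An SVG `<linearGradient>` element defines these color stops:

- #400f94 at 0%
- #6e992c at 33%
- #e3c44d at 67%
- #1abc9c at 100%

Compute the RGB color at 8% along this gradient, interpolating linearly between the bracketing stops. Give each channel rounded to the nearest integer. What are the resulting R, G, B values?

(75, 48, 123)

8% lies between the 0% and 33% stops, so the local fraction is t = (8 − 0)/(33 − 0) = 8/33 ≈ 0.2424.
#400f94 → (64, 15, 148); #6e992c → (110, 153, 44).
R = 64 + 0.2424 × (110 − 64) = 75.15 → 75
G = 15 + 0.2424 × (153 − 15) = 48.451 → 48
B = 148 + 0.2424 × (44 − 148) = 122.79 → 123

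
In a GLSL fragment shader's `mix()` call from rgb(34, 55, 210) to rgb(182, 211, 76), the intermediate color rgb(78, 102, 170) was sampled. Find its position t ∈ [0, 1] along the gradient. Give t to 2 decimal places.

0.30

Invert the lerp on the G channel (largest span, 156): t = (102 − 55) / (211 − 55) = 47/156 = 0.30128.
Check on R: (78 − 34)/(182 − 34) = 0.2973 ✓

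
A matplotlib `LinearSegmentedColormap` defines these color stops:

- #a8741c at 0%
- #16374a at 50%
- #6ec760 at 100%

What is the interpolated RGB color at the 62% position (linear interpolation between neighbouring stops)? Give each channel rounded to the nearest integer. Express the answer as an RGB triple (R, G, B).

(43, 90, 79)

62% lies between the 50% and 100% stops, so the local fraction is t = (62 − 50)/(100 − 50) = 12/50 ≈ 0.24.
#16374a → (22, 55, 74); #6ec760 → (110, 199, 96).
R = 22 + 0.24 × (110 − 22) = 43.12 → 43
G = 55 + 0.24 × (199 − 55) = 89.56 → 90
B = 74 + 0.24 × (96 − 74) = 79.28 → 79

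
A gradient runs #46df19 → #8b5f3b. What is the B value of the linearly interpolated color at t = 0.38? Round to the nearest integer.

B₁ = 25 (from #46df19), B₂ = 59 (from #8b5f3b).
B = 25 + 0.38 × (59 − 25) = 37.92 → 38

38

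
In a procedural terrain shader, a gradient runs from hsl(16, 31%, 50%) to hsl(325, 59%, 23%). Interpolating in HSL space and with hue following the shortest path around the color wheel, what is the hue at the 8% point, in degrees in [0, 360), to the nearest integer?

Hue: 325 − 16 = 309°, but |309| > 180 so the shorter arc goes the other way: Δh = 309 − 360 = -51°.
H = 16 + 0.08 × (-51) = 11.92 → 12°

12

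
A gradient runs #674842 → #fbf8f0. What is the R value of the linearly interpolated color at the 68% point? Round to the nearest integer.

204

R₁ = 103 (from #674842), R₂ = 251 (from #fbf8f0).
R = 103 + 0.68 × (251 − 103) = 203.64 → 204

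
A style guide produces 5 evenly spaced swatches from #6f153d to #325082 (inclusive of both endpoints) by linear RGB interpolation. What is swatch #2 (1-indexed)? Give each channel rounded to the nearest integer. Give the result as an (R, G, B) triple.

(96, 36, 78)

With 5 swatches and endpoints inclusive, swatch 2 sits at t = (2 − 1)/(5 − 1) = 1/4 ≈ 0.25.
#6f153d → (111, 21, 61); #325082 → (50, 80, 130).
R = 111 + 0.25 × (50 − 111) = 95.75 → 96
G = 21 + 0.25 × (80 − 21) = 35.75 → 36
B = 61 + 0.25 × (130 − 61) = 78.25 → 78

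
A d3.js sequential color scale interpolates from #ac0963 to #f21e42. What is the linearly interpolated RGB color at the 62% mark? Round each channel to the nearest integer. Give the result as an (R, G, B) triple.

(215, 22, 79)

#ac0963 → (172, 9, 99); #f21e42 → (242, 30, 66).
62% corresponds to t = 0.62.
R = 172 + 0.62 × (242 − 172) = 172 + 0.62 × 70 = 215.4 → 215
G = 9 + 0.62 × (30 − 9) = 9 + 0.62 × 21 = 22.02 → 22
B = 99 + 0.62 × (66 − 99) = 99 + 0.62 × -33 = 78.54 → 79
So the blended color is (215, 22, 79), about #d7164f.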